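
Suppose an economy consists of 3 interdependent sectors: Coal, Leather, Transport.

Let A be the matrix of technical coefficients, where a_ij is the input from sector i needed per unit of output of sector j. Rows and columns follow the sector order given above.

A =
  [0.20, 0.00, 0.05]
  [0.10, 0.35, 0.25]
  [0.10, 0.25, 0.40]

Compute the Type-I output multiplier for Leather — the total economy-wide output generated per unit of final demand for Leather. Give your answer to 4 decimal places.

m_2 = 2.6699

I − A =
  [   0.80     0.00    -0.05]
  [  -0.10     0.65    -0.25]
  [  -0.10    -0.25     0.60]
Cofactors of I−A, C_ij = (−1)^(i+j)·(minor ij) (rows/columns in the sector order above):
  C_11 = (0.65)(0.60) − (-0.25)(-0.25) = 0.3275
  C_12 = −[(-0.10)(0.60) − (-0.25)(-0.10)] = 0.0850
  C_13 = (-0.10)(-0.25) − (0.65)(-0.10) = 0.0900
  C_21 = −[(0.00)(0.60) − (-0.05)(-0.25)] = 0.0125
  C_22 = (0.80)(0.60) − (-0.05)(-0.10) = 0.4750
  C_23 = −[(0.80)(-0.25) − (0.00)(-0.10)] = 0.2000
  C_31 = (0.00)(-0.25) − (-0.05)(0.65) = 0.0325
  C_32 = −[(0.80)(-0.25) − (-0.05)(-0.10)] = 0.2050
  C_33 = (0.80)(0.65) − (0.00)(-0.10) = 0.5200
det(I−A) = Σ_j (I−A)_1j·C_1j = (0.80)(0.3275) + (0.00)(0.0850) + (-0.05)(0.0900) = 0.2575
adj(I−A) = Cᵀ =
  [ 0.3275   0.0125   0.0325]
  [ 0.0850   0.4750   0.2050]
  [ 0.0900   0.2000   0.5200]
(I − A)⁻¹ = adj(I−A) / det(I−A) ≈
  [   1.27184     0.04854     0.12621]
  [   0.33010     1.84466     0.79612]
  [   0.34951     0.77670     2.01942]
The output multiplier for sector j is the column-j sum of the Leontief inverse (I − A)⁻¹ = adj(I−A) / det(I−A).
Column 2 of adj(I−A): (0.0125, 0.4750, 0.2000); det(I−A) = 0.2575.
m_2 = (0.0125 + 0.4750 + 0.2000) / 0.2575 = 0.6875 / 0.2575 ≈ 2.6699.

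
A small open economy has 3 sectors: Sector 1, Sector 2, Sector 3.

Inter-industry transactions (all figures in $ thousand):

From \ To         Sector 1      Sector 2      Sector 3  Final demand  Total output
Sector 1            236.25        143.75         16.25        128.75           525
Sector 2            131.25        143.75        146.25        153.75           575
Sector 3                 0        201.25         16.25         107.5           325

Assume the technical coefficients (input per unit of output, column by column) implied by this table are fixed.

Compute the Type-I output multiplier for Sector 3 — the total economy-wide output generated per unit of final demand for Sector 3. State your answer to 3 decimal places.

Technical coefficients a_ij = z_ij / X_j:
  a_11 = 236.25/525 = 0.45, a_21 = 131.25/525 = 0.25, a_31 = 0/525 = 0.00
  a_12 = 143.75/575 = 0.25, a_22 = 143.75/575 = 0.25, a_32 = 201.25/575 = 0.35
  a_13 = 16.25/325 = 0.05, a_23 = 146.25/325 = 0.45, a_33 = 16.25/325 = 0.05
I − A =
  [   0.55    -0.25    -0.05]
  [  -0.25     0.75    -0.45]
  [   0.00    -0.35     0.95]
Cofactors of I−A, C_ij = (−1)^(i+j)·(minor ij) (rows/columns in the sector order above):
  C_11 = (0.75)(0.95) − (-0.45)(-0.35) = 0.5550
  C_12 = −[(-0.25)(0.95) − (-0.45)(0.00)] = 0.2375
  C_13 = (-0.25)(-0.35) − (0.75)(0.00) = 0.0875
  C_21 = −[(-0.25)(0.95) − (-0.05)(-0.35)] = 0.2550
  C_22 = (0.55)(0.95) − (-0.05)(0.00) = 0.5225
  C_23 = −[(0.55)(-0.35) − (-0.25)(0.00)] = 0.1925
  C_31 = (-0.25)(-0.45) − (-0.05)(0.75) = 0.1500
  C_32 = −[(0.55)(-0.45) − (-0.05)(-0.25)] = 0.2600
  C_33 = (0.55)(0.75) − (-0.25)(-0.25) = 0.3500
det(I−A) = Σ_j (I−A)_1j·C_1j = (0.55)(0.5550) + (-0.25)(0.2375) + (-0.05)(0.0875) = 0.2415
adj(I−A) = Cᵀ =
  [ 0.5550   0.2550   0.1500]
  [ 0.2375   0.5225   0.2600]
  [ 0.0875   0.1925   0.3500]
(I − A)⁻¹ = adj(I−A) / det(I−A) ≈
  [   2.2981     1.0559     0.6211]
  [   0.9834     2.1636     1.0766]
  [   0.3623     0.7971     1.4493]
The output multiplier for sector j is the column-j sum of the Leontief inverse (I − A)⁻¹ = adj(I−A) / det(I−A).
Column 3 of adj(I−A): (0.1500, 0.2600, 0.3500); det(I−A) = 0.2415.
m_3 = (0.1500 + 0.2600 + 0.3500) / 0.2415 = 0.76 / 0.2415 ≈ 3.147.

m_3 = 3.147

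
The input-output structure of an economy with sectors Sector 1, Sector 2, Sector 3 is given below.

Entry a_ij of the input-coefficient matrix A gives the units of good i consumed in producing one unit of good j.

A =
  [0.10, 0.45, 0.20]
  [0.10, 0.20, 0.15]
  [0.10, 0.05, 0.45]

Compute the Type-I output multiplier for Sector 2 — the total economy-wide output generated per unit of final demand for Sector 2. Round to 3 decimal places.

m_2 = 2.414

I − A =
  [   0.90    -0.45    -0.20]
  [  -0.10     0.80    -0.15]
  [  -0.10    -0.05     0.55]
Cofactors of I−A, C_ij = (−1)^(i+j)·(minor ij) (rows/columns in the sector order above):
  C_11 = (0.80)(0.55) − (-0.15)(-0.05) = 0.4325
  C_12 = −[(-0.10)(0.55) − (-0.15)(-0.10)] = 0.0700
  C_13 = (-0.10)(-0.05) − (0.80)(-0.10) = 0.0850
  C_21 = −[(-0.45)(0.55) − (-0.20)(-0.05)] = 0.2575
  C_22 = (0.90)(0.55) − (-0.20)(-0.10) = 0.4750
  C_23 = −[(0.90)(-0.05) − (-0.45)(-0.10)] = 0.0900
  C_31 = (-0.45)(-0.15) − (-0.20)(0.80) = 0.2275
  C_32 = −[(0.90)(-0.15) − (-0.20)(-0.10)] = 0.1550
  C_33 = (0.90)(0.80) − (-0.45)(-0.10) = 0.6750
det(I−A) = Σ_j (I−A)_1j·C_1j = (0.90)(0.4325) + (-0.45)(0.0700) + (-0.20)(0.0850) = 0.34075
adj(I−A) = Cᵀ =
  [ 0.4325   0.2575   0.2275]
  [ 0.0700   0.4750   0.1550]
  [ 0.0850   0.0900   0.6750]
(I − A)⁻¹ = adj(I−A) / det(I−A) ≈
  [   1.2693     0.7557     0.6676]
  [   0.2054     1.3940     0.4549]
  [   0.2494     0.2641     1.9809]
The output multiplier for sector j is the column-j sum of the Leontief inverse (I − A)⁻¹ = adj(I−A) / det(I−A).
Column 2 of adj(I−A): (0.2575, 0.4750, 0.0900); det(I−A) = 0.34075.
m_2 = (0.2575 + 0.4750 + 0.0900) / 0.34075 = 0.8225 / 0.34075 ≈ 2.414.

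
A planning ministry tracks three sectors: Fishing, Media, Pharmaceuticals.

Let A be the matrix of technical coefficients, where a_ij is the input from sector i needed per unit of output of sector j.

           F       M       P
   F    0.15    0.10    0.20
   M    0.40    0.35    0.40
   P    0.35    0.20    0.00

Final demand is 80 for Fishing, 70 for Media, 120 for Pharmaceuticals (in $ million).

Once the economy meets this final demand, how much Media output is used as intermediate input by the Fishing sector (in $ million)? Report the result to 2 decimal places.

I − A =
  [   0.85    -0.10    -0.20]
  [  -0.40     0.65    -0.40]
  [  -0.35    -0.20     1.00]
Cofactors of I−A, C_ij = (−1)^(i+j)·(minor ij) (rows/columns in the sector order above):
  C_11 = (0.65)(1.00) − (-0.40)(-0.20) = 0.5700
  C_12 = −[(-0.40)(1.00) − (-0.40)(-0.35)] = 0.5400
  C_13 = (-0.40)(-0.20) − (0.65)(-0.35) = 0.3075
  C_21 = −[(-0.10)(1.00) − (-0.20)(-0.20)] = 0.1400
  C_22 = (0.85)(1.00) − (-0.20)(-0.35) = 0.7800
  C_23 = −[(0.85)(-0.20) − (-0.10)(-0.35)] = 0.2050
  C_31 = (-0.10)(-0.40) − (-0.20)(0.65) = 0.1700
  C_32 = −[(0.85)(-0.40) − (-0.20)(-0.40)] = 0.4200
  C_33 = (0.85)(0.65) − (-0.10)(-0.40) = 0.5125
det(I−A) = Σ_j (I−A)_1j·C_1j = (0.85)(0.5700) + (-0.10)(0.5400) + (-0.20)(0.3075) = 0.3690
adj(I−A) = Cᵀ =
  [ 0.5700   0.1400   0.1700]
  [ 0.5400   0.7800   0.4200]
  [ 0.3075   0.2050   0.5125]
(I − A)⁻¹ = adj(I−A) / det(I−A) ≈
  [   1.5447     0.3794     0.4607]
  [   1.4634     2.1138     1.1382]
  [   0.8333     0.5556     1.3889]
First solve x = (I − A)⁻¹ d = adj(I−A)·d / det(I−A); in particular x_F = (0.5700·80 + 0.1400·70 + 0.1700·120) / 0.3690 = 75.80 / 0.3690 ≈ 205.4201.
Intermediate flow from M to F: z_MF = a_MF · x_F = 0.40 × 75.80 / 0.3690 = 30.32 / 0.3690 ≈ 82.17.

z_MF = 82.17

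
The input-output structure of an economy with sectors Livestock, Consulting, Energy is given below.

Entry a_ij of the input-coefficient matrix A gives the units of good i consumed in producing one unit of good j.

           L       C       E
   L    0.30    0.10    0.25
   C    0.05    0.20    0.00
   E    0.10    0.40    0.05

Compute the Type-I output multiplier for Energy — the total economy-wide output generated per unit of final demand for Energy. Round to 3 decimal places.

I − A =
  [   0.70    -0.10    -0.25]
  [  -0.05     0.80     0.00]
  [  -0.10    -0.40     0.95]
Cofactors of I−A, C_ij = (−1)^(i+j)·(minor ij) (rows/columns in the sector order above):
  C_11 = (0.80)(0.95) − (0.00)(-0.40) = 0.7600
  C_12 = −[(-0.05)(0.95) − (0.00)(-0.10)] = 0.0475
  C_13 = (-0.05)(-0.40) − (0.80)(-0.10) = 0.1000
  C_21 = −[(-0.10)(0.95) − (-0.25)(-0.40)] = 0.1950
  C_22 = (0.70)(0.95) − (-0.25)(-0.10) = 0.6400
  C_23 = −[(0.70)(-0.40) − (-0.10)(-0.10)] = 0.2900
  C_31 = (-0.10)(0.00) − (-0.25)(0.80) = 0.2000
  C_32 = −[(0.70)(0.00) − (-0.25)(-0.05)] = 0.0125
  C_33 = (0.70)(0.80) − (-0.10)(-0.05) = 0.5550
det(I−A) = Σ_j (I−A)_1j·C_1j = (0.70)(0.7600) + (-0.10)(0.0475) + (-0.25)(0.1000) = 0.50225
adj(I−A) = Cᵀ =
  [ 0.7600   0.1950   0.2000]
  [ 0.0475   0.6400   0.0125]
  [ 0.1000   0.2900   0.5550]
(I − A)⁻¹ = adj(I−A) / det(I−A) ≈
  [   1.5132     0.3883     0.3982]
  [   0.0946     1.2743     0.0249]
  [   0.1991     0.5774     1.1050]
The output multiplier for sector j is the column-j sum of the Leontief inverse (I − A)⁻¹ = adj(I−A) / det(I−A).
Column E of adj(I−A): (0.2000, 0.0125, 0.5550); det(I−A) = 0.50225.
m_E = (0.2000 + 0.0125 + 0.5550) / 0.50225 = 0.7675 / 0.50225 ≈ 1.528.

m_E = 1.528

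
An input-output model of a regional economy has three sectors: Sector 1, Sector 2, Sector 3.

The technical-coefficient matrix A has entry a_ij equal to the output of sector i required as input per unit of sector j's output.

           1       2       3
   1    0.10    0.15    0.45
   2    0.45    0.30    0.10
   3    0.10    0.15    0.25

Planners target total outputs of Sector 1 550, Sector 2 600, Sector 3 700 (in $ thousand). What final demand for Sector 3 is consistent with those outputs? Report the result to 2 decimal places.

d_3 = 380.00

I − A =
  [   0.90    -0.15    -0.45]
  [  -0.45     0.70    -0.10]
  [  -0.10    -0.15     0.75]
d = (I − A) x:
  d_1 = (+0.90)·550 + (-0.15)·600 + (-0.45)·700 = 90.00
  d_2 = (-0.45)·550 + (+0.70)·600 + (-0.10)·700 = 102.50
  d_3 = (-0.10)·550 + (-0.15)·600 + (+0.75)·700 = 380.00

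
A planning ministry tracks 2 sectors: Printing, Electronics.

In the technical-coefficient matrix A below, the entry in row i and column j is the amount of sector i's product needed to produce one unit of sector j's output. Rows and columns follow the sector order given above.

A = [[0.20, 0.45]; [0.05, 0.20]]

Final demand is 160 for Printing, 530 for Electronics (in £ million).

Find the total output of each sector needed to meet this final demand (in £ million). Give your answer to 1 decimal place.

x_P = 593.5, x_E = 699.6

I − A =
  [   0.80    -0.45]
  [  -0.05     0.80]
det(I−A) = (0.80)(0.80) − (-0.45)(-0.05) = 0.6175
adj(I−A) = [[0.80, 0.45], [0.05, 0.80]]
(I − A)⁻¹ = adj(I−A) / det(I−A) ≈
  [   1.2955     0.7287]
  [   0.0810     1.2955]
x = (I − A)⁻¹ d = adj(I−A)·d / det(I−A), with det(I−A) = 0.6175:
  x_P = (0.80·160 + 0.45·530) / 0.6175 = 366.50 / 0.6175 ≈ 593.5
  x_E = (0.05·160 + 0.80·530) / 0.6175 = 432.00 / 0.6175 ≈ 699.6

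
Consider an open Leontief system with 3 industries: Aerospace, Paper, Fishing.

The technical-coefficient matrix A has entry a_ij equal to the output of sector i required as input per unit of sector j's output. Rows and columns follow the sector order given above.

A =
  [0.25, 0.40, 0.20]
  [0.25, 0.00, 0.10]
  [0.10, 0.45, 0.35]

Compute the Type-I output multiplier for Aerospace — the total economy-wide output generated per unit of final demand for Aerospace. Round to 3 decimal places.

m_A = 2.893

I − A =
  [   0.75    -0.40    -0.20]
  [  -0.25     1.00    -0.10]
  [  -0.10    -0.45     0.65]
Cofactors of I−A, C_ij = (−1)^(i+j)·(minor ij) (rows/columns in the sector order above):
  C_11 = (1.00)(0.65) − (-0.10)(-0.45) = 0.6050
  C_12 = −[(-0.25)(0.65) − (-0.10)(-0.10)] = 0.1725
  C_13 = (-0.25)(-0.45) − (1.00)(-0.10) = 0.2125
  C_21 = −[(-0.40)(0.65) − (-0.20)(-0.45)] = 0.3500
  C_22 = (0.75)(0.65) − (-0.20)(-0.10) = 0.4675
  C_23 = −[(0.75)(-0.45) − (-0.40)(-0.10)] = 0.3775
  C_31 = (-0.40)(-0.10) − (-0.20)(1.00) = 0.2400
  C_32 = −[(0.75)(-0.10) − (-0.20)(-0.25)] = 0.1250
  C_33 = (0.75)(1.00) − (-0.40)(-0.25) = 0.6500
det(I−A) = Σ_j (I−A)_1j·C_1j = (0.75)(0.6050) + (-0.40)(0.1725) + (-0.20)(0.2125) = 0.34225
adj(I−A) = Cᵀ =
  [ 0.6050   0.3500   0.2400]
  [ 0.1725   0.4675   0.1250]
  [ 0.2125   0.3775   0.6500]
(I − A)⁻¹ = adj(I−A) / det(I−A) ≈
  [   1.7677     1.0226     0.7012]
  [   0.5040     1.3660     0.3652]
  [   0.6209     1.1030     1.8992]
The output multiplier for sector j is the column-j sum of the Leontief inverse (I − A)⁻¹ = adj(I−A) / det(I−A).
Column A of adj(I−A): (0.6050, 0.1725, 0.2125); det(I−A) = 0.34225.
m_A = (0.6050 + 0.1725 + 0.2125) / 0.34225 = 0.99 / 0.34225 ≈ 2.893.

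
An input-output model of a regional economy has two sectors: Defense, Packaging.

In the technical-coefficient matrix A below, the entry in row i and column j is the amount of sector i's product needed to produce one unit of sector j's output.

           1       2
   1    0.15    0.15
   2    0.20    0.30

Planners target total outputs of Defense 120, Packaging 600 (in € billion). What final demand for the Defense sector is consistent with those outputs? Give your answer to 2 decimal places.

I − A =
  [   0.85    -0.15]
  [  -0.20     0.70]
d = (I − A) x:
  d_1 = (+0.85)·120 + (-0.15)·600 = 12.00
  d_2 = (-0.20)·120 + (+0.70)·600 = 396.00

d_1 = 12.00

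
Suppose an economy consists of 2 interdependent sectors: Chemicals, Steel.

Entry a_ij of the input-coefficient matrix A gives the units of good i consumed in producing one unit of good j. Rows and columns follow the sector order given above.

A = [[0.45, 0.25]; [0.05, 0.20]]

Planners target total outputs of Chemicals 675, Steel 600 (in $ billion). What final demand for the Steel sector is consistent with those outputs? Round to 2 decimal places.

I − A =
  [   0.55    -0.25]
  [  -0.05     0.80]
d = (I − A) x:
  d_1 = (+0.55)·675 + (-0.25)·600 = 221.25
  d_2 = (-0.05)·675 + (+0.80)·600 = 446.25

d_2 = 446.25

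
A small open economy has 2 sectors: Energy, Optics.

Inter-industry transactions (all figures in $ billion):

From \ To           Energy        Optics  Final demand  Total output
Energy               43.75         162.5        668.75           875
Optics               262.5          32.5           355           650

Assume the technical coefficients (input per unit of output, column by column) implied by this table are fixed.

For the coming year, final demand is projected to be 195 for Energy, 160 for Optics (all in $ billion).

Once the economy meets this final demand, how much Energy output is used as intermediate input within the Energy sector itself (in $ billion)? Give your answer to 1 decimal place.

z_EE = 13.6

Technical coefficients a_ij = z_ij / X_j:
  a_EE = 43.75/875 = 0.05, a_OE = 262.5/875 = 0.30
  a_EO = 162.5/650 = 0.25, a_OO = 32.5/650 = 0.05
I − A =
  [   0.95    -0.25]
  [  -0.30     0.95]
det(I−A) = (0.95)(0.95) − (-0.25)(-0.30) = 0.8275
adj(I−A) = [[0.95, 0.25], [0.30, 0.95]]
(I − A)⁻¹ = adj(I−A) / det(I−A) ≈
  [   1.1480     0.3021]
  [   0.3625     1.1480]
First solve x = (I − A)⁻¹ d = adj(I−A)·d / det(I−A); in particular x_E = (0.95·195 + 0.25·160) / 0.8275 = 225.25 / 0.8275 ≈ 272.205.
Intermediate flow from E to E: z_EE = a_EE · x_E = 0.05 × 225.25 / 0.8275 = 11.2625 / 0.8275 ≈ 13.6.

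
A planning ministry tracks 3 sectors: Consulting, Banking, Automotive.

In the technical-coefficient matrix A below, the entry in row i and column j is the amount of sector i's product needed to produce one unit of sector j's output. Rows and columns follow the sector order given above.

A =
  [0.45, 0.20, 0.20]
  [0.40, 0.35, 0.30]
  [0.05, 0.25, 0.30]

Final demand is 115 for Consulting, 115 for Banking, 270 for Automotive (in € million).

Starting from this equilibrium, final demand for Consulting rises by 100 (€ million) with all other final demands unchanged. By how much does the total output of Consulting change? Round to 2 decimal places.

Δx_1 = 307.69

I − A =
  [   0.55    -0.20    -0.20]
  [  -0.40     0.65    -0.30]
  [  -0.05    -0.25     0.70]
Cofactors of I−A, C_ij = (−1)^(i+j)·(minor ij) (rows/columns in the sector order above):
  C_11 = (0.65)(0.70) − (-0.30)(-0.25) = 0.3800
  C_12 = −[(-0.40)(0.70) − (-0.30)(-0.05)] = 0.2950
  C_13 = (-0.40)(-0.25) − (0.65)(-0.05) = 0.1325
  C_21 = −[(-0.20)(0.70) − (-0.20)(-0.25)] = 0.1900
  C_22 = (0.55)(0.70) − (-0.20)(-0.05) = 0.3750
  C_23 = −[(0.55)(-0.25) − (-0.20)(-0.05)] = 0.1475
  C_31 = (-0.20)(-0.30) − (-0.20)(0.65) = 0.1900
  C_32 = −[(0.55)(-0.30) − (-0.20)(-0.40)] = 0.2450
  C_33 = (0.55)(0.65) − (-0.20)(-0.40) = 0.2775
det(I−A) = Σ_j (I−A)_1j·C_1j = (0.55)(0.3800) + (-0.20)(0.2950) + (-0.20)(0.1325) = 0.1235
adj(I−A) = Cᵀ =
  [ 0.3800   0.1900   0.1900]
  [ 0.2950   0.3750   0.2450]
  [ 0.1325   0.1475   0.2775]
(I − A)⁻¹ = adj(I−A) / det(I−A) ≈
  [   3.0769     1.5385     1.5385]
  [   2.3887     3.0364     1.9838]
  [   1.0729     1.1943     2.2470]
Δx = (I − A)⁻¹ Δd with Δd having +100 in the Consulting component and 0 elsewhere.
So Δx_1 = L_11 · (+100), where L_11 = adj(I−A)_11 / det(I−A) = 0.3800 / 0.1235.
Δx_1 = 0.3800 × (+100) / 0.1235 = 38.00 / 0.1235 ≈ 307.69.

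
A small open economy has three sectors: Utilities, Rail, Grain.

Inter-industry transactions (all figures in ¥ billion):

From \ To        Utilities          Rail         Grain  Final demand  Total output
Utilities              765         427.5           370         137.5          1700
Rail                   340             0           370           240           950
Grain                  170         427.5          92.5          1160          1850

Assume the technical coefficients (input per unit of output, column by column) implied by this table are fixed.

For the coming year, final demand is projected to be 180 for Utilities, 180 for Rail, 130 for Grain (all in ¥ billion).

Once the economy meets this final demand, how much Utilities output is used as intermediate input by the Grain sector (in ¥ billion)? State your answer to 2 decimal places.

z_13 = 86.14

Technical coefficients a_ij = z_ij / X_j:
  a_11 = 765/1700 = 0.45, a_21 = 340/1700 = 0.20, a_31 = 170/1700 = 0.10
  a_12 = 427.5/950 = 0.45, a_22 = 0/950 = 0.00, a_32 = 427.5/950 = 0.45
  a_13 = 370/1850 = 0.20, a_23 = 370/1850 = 0.20, a_33 = 92.5/1850 = 0.05
I − A =
  [   0.55    -0.45    -0.20]
  [  -0.20     1.00    -0.20]
  [  -0.10    -0.45     0.95]
Cofactors of I−A, C_ij = (−1)^(i+j)·(minor ij) (rows/columns in the sector order above):
  C_11 = (1.00)(0.95) − (-0.20)(-0.45) = 0.8600
  C_12 = −[(-0.20)(0.95) − (-0.20)(-0.10)] = 0.2100
  C_13 = (-0.20)(-0.45) − (1.00)(-0.10) = 0.1900
  C_21 = −[(-0.45)(0.95) − (-0.20)(-0.45)] = 0.5175
  C_22 = (0.55)(0.95) − (-0.20)(-0.10) = 0.5025
  C_23 = −[(0.55)(-0.45) − (-0.45)(-0.10)] = 0.2925
  C_31 = (-0.45)(-0.20) − (-0.20)(1.00) = 0.2900
  C_32 = −[(0.55)(-0.20) − (-0.20)(-0.20)] = 0.1500
  C_33 = (0.55)(1.00) − (-0.45)(-0.20) = 0.4600
det(I−A) = Σ_j (I−A)_1j·C_1j = (0.55)(0.8600) + (-0.45)(0.2100) + (-0.20)(0.1900) = 0.3405
adj(I−A) = Cᵀ =
  [ 0.8600   0.5175   0.2900]
  [ 0.2100   0.5025   0.1500]
  [ 0.1900   0.2925   0.4600]
(I − A)⁻¹ = adj(I−A) / det(I−A) ≈
  [   2.5257     1.5198     0.8517]
  [   0.6167     1.4758     0.4405]
  [   0.5580     0.8590     1.3510]
First solve x = (I − A)⁻¹ d = adj(I−A)·d / det(I−A); in particular x_3 = (0.1900·180 + 0.2925·180 + 0.4600·130) / 0.3405 = 146.65 / 0.3405 ≈ 430.6902.
Intermediate flow from 1 to 3: z_13 = a_13 · x_3 = 0.20 × 146.65 / 0.3405 = 29.33 / 0.3405 ≈ 86.14.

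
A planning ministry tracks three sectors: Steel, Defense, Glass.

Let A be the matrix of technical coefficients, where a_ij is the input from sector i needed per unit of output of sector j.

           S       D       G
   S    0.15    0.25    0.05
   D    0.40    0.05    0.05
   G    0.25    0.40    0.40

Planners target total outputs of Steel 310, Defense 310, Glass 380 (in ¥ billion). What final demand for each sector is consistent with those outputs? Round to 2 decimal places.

d_S = 167.00, d_D = 151.50, d_G = 26.50

I − A =
  [   0.85    -0.25    -0.05]
  [  -0.40     0.95    -0.05]
  [  -0.25    -0.40     0.60]
d = (I − A) x:
  d_S = (+0.85)·310 + (-0.25)·310 + (-0.05)·380 = 167.00
  d_D = (-0.40)·310 + (+0.95)·310 + (-0.05)·380 = 151.50
  d_G = (-0.25)·310 + (-0.40)·310 + (+0.60)·380 = 26.50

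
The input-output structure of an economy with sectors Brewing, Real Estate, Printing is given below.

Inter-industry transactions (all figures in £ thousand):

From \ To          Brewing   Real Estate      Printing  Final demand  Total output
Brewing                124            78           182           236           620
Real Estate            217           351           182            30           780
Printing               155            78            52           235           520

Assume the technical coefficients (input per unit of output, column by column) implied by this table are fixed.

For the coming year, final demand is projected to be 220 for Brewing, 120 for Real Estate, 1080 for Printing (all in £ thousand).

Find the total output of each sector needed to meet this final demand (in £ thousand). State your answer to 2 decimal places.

x_B = 1353.53, x_R = 2240.86, x_P = 1824.96

Technical coefficients a_ij = z_ij / X_j:
  a_BB = 124/620 = 0.20, a_RB = 217/620 = 0.35, a_PB = 155/620 = 0.25
  a_BR = 78/780 = 0.10, a_RR = 351/780 = 0.45, a_PR = 78/780 = 0.10
  a_BP = 182/520 = 0.35, a_RP = 182/520 = 0.35, a_PP = 52/520 = 0.10
I − A =
  [   0.80    -0.10    -0.35]
  [  -0.35     0.55    -0.35]
  [  -0.25    -0.10     0.90]
Cofactors of I−A, C_ij = (−1)^(i+j)·(minor ij) (rows/columns in the sector order above):
  C_11 = (0.55)(0.90) − (-0.35)(-0.10) = 0.4600
  C_12 = −[(-0.35)(0.90) − (-0.35)(-0.25)] = 0.4025
  C_13 = (-0.35)(-0.10) − (0.55)(-0.25) = 0.1725
  C_21 = −[(-0.10)(0.90) − (-0.35)(-0.10)] = 0.1250
  C_22 = (0.80)(0.90) − (-0.35)(-0.25) = 0.6325
  C_23 = −[(0.80)(-0.10) − (-0.10)(-0.25)] = 0.1050
  C_31 = (-0.10)(-0.35) − (-0.35)(0.55) = 0.2275
  C_32 = −[(0.80)(-0.35) − (-0.35)(-0.35)] = 0.4025
  C_33 = (0.80)(0.55) − (-0.10)(-0.35) = 0.4050
det(I−A) = Σ_j (I−A)_1j·C_1j = (0.80)(0.4600) + (-0.10)(0.4025) + (-0.35)(0.1725) = 0.267375
adj(I−A) = Cᵀ =
  [ 0.4600   0.1250   0.2275]
  [ 0.4025   0.6325   0.4025]
  [ 0.1725   0.1050   0.4050]
(I − A)⁻¹ = adj(I−A) / det(I−A) ≈
  [   1.7204     0.4675     0.8509]
  [   1.5054     2.3656     1.5054]
  [   0.6452     0.3927     1.5147]
x = (I − A)⁻¹ d = adj(I−A)·d / det(I−A), with det(I−A) = 0.267375:
  x_B = (0.4600·220 + 0.1250·120 + 0.2275·1080) / 0.267375 = 361.90 / 0.267375 ≈ 1353.53
  x_R = (0.4025·220 + 0.6325·120 + 0.4025·1080) / 0.267375 = 599.15 / 0.267375 ≈ 2240.86
  x_P = (0.1725·220 + 0.1050·120 + 0.4050·1080) / 0.267375 = 487.95 / 0.267375 ≈ 1824.96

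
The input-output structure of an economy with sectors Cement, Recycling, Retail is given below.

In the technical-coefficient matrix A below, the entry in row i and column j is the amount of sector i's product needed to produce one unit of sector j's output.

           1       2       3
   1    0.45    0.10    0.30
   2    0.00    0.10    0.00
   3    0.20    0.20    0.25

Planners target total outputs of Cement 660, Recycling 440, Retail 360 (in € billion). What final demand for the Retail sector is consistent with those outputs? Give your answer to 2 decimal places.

I − A =
  [   0.55    -0.10    -0.30]
  [   0.00     0.90     0.00]
  [  -0.20    -0.20     0.75]
d = (I − A) x:
  d_1 = (+0.55)·660 + (-0.10)·440 + (-0.30)·360 = 211.00
  d_2 = (+0.00)·660 + (+0.90)·440 + (+0.00)·360 = 396.00
  d_3 = (-0.20)·660 + (-0.20)·440 + (+0.75)·360 = 50.00

d_3 = 50.00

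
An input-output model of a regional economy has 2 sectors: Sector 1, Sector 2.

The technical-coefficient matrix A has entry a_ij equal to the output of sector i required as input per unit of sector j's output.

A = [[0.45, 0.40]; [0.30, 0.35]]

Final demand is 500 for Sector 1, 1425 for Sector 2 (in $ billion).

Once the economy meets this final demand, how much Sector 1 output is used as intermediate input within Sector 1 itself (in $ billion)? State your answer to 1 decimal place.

z_11 = 1695.8

I − A =
  [   0.55    -0.40]
  [  -0.30     0.65]
det(I−A) = (0.55)(0.65) − (-0.40)(-0.30) = 0.2375
adj(I−A) = [[0.65, 0.40], [0.30, 0.55]]
(I − A)⁻¹ = adj(I−A) / det(I−A) ≈
  [   2.7368     1.6842]
  [   1.2632     2.3158]
First solve x = (I − A)⁻¹ d = adj(I−A)·d / det(I−A); in particular x_1 = (0.65·500 + 0.40·1425) / 0.2375 = 895.00 / 0.2375 ≈ 3768.421.
Intermediate flow from 1 to 1: z_11 = a_11 · x_1 = 0.45 × 895.00 / 0.2375 = 402.75 / 0.2375 ≈ 1695.8.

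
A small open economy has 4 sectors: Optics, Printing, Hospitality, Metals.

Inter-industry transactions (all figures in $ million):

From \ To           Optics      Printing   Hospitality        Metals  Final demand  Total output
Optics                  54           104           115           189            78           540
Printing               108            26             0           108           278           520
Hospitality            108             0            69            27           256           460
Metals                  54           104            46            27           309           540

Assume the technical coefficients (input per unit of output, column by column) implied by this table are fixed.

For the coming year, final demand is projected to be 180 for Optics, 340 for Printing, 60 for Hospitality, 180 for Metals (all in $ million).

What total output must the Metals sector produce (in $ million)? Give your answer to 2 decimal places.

Technical coefficients a_ij = z_ij / X_j:
  a_OO = 54/540 = 0.10, a_PO = 108/540 = 0.20, a_HO = 108/540 = 0.20, a_MO = 54/540 = 0.10
  a_OP = 104/520 = 0.20, a_PP = 26/520 = 0.05, a_HP = 0/520 = 0.00, a_MP = 104/520 = 0.20
  a_OH = 115/460 = 0.25, a_PH = 0/460 = 0.00, a_HH = 69/460 = 0.15, a_MH = 46/460 = 0.10
  a_OM = 189/540 = 0.35, a_PM = 108/540 = 0.20, a_HM = 27/540 = 0.05, a_MM = 27/540 = 0.05
I − A =
  [   0.90    -0.20    -0.25    -0.35]
  [  -0.20     0.95     0.00    -0.20]
  [  -0.20     0.00     0.85    -0.05]
  [  -0.10    -0.20    -0.10     0.95]
Compute the cofactors C_ij = (−1)^(i+j)·(3×3 minor ij) of I−A; the adjugate is their transpose:
adj(I−A) = Cᵀ =
  [ 0.728375   0.222500   0.252875   0.328500]
  [ 0.181500   0.636750   0.077500   0.205000]
  [ 0.179250   0.062000   0.687000   0.115250]
  [ 0.133750   0.164000   0.115250   0.645250]
det(I−A) = Σ_j (I−A)_1j·C_1j = (0.90)(0.728375) + (-0.20)(0.181500) + (-0.25)(0.179250) + (-0.35)(0.133750) = 0.5276125
(I − A)⁻¹ = adj(I−A) / det(I−A) ≈
  [   1.3805     0.4217     0.4793     0.6226]
  [   0.3440     1.2069     0.1469     0.3885]
  [   0.3397     0.1175     1.3021     0.2184]
  [   0.2535     0.3108     0.2184     1.2230]
x = (I − A)⁻¹ d = adj(I−A)·d / det(I−A), with det(I−A) = 0.5276125:
  x_O = (0.728375·180 + 0.222500·340 + 0.252875·60 + 0.328500·180) / 0.5276125 = 281.06 / 0.5276125 ≈ 532.70
  x_P = (0.181500·180 + 0.636750·340 + 0.077500·60 + 0.205000·180) / 0.5276125 = 290.715 / 0.5276125 ≈ 551.00
  x_H = (0.179250·180 + 0.062000·340 + 0.687000·60 + 0.115250·180) / 0.5276125 = 115.31 / 0.5276125 ≈ 218.55
  x_M = (0.133750·180 + 0.164000·340 + 0.115250·60 + 0.645250·180) / 0.5276125 = 202.895 / 0.5276125 ≈ 384.55

x_M = 384.55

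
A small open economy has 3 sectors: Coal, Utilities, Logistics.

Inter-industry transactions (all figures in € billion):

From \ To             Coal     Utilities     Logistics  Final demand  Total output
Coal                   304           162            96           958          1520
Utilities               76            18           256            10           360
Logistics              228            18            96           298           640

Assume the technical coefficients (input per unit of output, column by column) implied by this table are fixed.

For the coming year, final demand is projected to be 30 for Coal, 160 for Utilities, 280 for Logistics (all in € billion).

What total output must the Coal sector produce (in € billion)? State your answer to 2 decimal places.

Technical coefficients a_ij = z_ij / X_j:
  a_CC = 304/1520 = 0.20, a_UC = 76/1520 = 0.05, a_LC = 228/1520 = 0.15
  a_CU = 162/360 = 0.45, a_UU = 18/360 = 0.05, a_LU = 18/360 = 0.05
  a_CL = 96/640 = 0.15, a_UL = 256/640 = 0.40, a_LL = 96/640 = 0.15
I − A =
  [   0.80    -0.45    -0.15]
  [  -0.05     0.95    -0.40]
  [  -0.15    -0.05     0.85]
Cofactors of I−A, C_ij = (−1)^(i+j)·(minor ij) (rows/columns in the sector order above):
  C_11 = (0.95)(0.85) − (-0.40)(-0.05) = 0.7875
  C_12 = −[(-0.05)(0.85) − (-0.40)(-0.15)] = 0.1025
  C_13 = (-0.05)(-0.05) − (0.95)(-0.15) = 0.1450
  C_21 = −[(-0.45)(0.85) − (-0.15)(-0.05)] = 0.3900
  C_22 = (0.80)(0.85) − (-0.15)(-0.15) = 0.6575
  C_23 = −[(0.80)(-0.05) − (-0.45)(-0.15)] = 0.1075
  C_31 = (-0.45)(-0.40) − (-0.15)(0.95) = 0.3225
  C_32 = −[(0.80)(-0.40) − (-0.15)(-0.05)] = 0.3275
  C_33 = (0.80)(0.95) − (-0.45)(-0.05) = 0.7375
det(I−A) = Σ_j (I−A)_1j·C_1j = (0.80)(0.7875) + (-0.45)(0.1025) + (-0.15)(0.1450) = 0.562125
adj(I−A) = Cᵀ =
  [ 0.7875   0.3900   0.3225]
  [ 0.1025   0.6575   0.3275]
  [ 0.1450   0.1075   0.7375]
(I − A)⁻¹ = adj(I−A) / det(I−A) ≈
  [   1.4009     0.6938     0.5737]
  [   0.1823     1.1697     0.5826]
  [   0.2579     0.1912     1.3120]
x = (I − A)⁻¹ d = adj(I−A)·d / det(I−A), with det(I−A) = 0.562125:
  x_C = (0.7875·30 + 0.3900·160 + 0.3225·280) / 0.562125 = 176.325 / 0.562125 ≈ 313.68
  x_U = (0.1025·30 + 0.6575·160 + 0.3275·280) / 0.562125 = 199.975 / 0.562125 ≈ 355.75
  x_L = (0.1450·30 + 0.1075·160 + 0.7375·280) / 0.562125 = 228.05 / 0.562125 ≈ 405.69

x_C = 313.68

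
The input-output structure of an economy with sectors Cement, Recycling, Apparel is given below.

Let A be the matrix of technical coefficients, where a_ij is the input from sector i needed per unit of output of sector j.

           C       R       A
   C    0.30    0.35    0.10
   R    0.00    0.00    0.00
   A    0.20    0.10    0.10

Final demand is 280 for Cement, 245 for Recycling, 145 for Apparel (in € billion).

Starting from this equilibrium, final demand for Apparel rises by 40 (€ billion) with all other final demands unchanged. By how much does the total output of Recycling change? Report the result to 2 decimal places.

I − A =
  [   0.70    -0.35    -0.10]
  [   0.00     1.00     0.00]
  [  -0.20    -0.10     0.90]
Cofactors of I−A, C_ij = (−1)^(i+j)·(minor ij) (rows/columns in the sector order above):
  C_11 = (1.00)(0.90) − (0.00)(-0.10) = 0.9000
  C_12 = −[(0.00)(0.90) − (0.00)(-0.20)] = 0.0000
  C_13 = (0.00)(-0.10) − (1.00)(-0.20) = 0.2000
  C_21 = −[(-0.35)(0.90) − (-0.10)(-0.10)] = 0.3250
  C_22 = (0.70)(0.90) − (-0.10)(-0.20) = 0.6100
  C_23 = −[(0.70)(-0.10) − (-0.35)(-0.20)] = 0.1400
  C_31 = (-0.35)(0.00) − (-0.10)(1.00) = 0.1000
  C_32 = −[(0.70)(0.00) − (-0.10)(0.00)] = 0.0000
  C_33 = (0.70)(1.00) − (-0.35)(0.00) = 0.7000
det(I−A) = Σ_j (I−A)_1j·C_1j = (0.70)(0.9000) + (-0.35)(0.0000) + (-0.10)(0.2000) = 0.6100
adj(I−A) = Cᵀ =
  [ 0.9000   0.3250   0.1000]
  [ 0.0000   0.6100   0.0000]
  [ 0.2000   0.1400   0.7000]
(I − A)⁻¹ = adj(I−A) / det(I−A) ≈
  [   1.4754     0.5328     0.1639]
  [   0.0000     1.0000     0.0000]
  [   0.3279     0.2295     1.1475]
Δx = (I − A)⁻¹ Δd with Δd having +40 in the Apparel component and 0 elsewhere.
So Δx_R = L_RA · (+40), where L_RA = adj(I−A)_RA / det(I−A) = 0.0000 / 0.6100.
Δx_R = 0.0000 × (+40) / 0.6100 = 0.00 / 0.6100 = 0.00.

Δx_R = 0.00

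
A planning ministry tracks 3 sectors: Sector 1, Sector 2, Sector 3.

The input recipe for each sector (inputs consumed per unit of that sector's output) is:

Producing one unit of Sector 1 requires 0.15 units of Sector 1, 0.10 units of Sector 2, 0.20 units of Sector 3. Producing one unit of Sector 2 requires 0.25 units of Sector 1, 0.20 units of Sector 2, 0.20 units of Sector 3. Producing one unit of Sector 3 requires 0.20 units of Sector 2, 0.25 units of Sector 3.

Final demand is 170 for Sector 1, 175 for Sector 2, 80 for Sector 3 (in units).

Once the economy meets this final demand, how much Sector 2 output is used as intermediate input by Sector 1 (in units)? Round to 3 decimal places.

I − A =
  [   0.85    -0.25     0.00]
  [  -0.10     0.80    -0.20]
  [  -0.20    -0.20     0.75]
Cofactors of I−A, C_ij = (−1)^(i+j)·(minor ij) (rows/columns in the sector order above):
  C_11 = (0.80)(0.75) − (-0.20)(-0.20) = 0.5600
  C_12 = −[(-0.10)(0.75) − (-0.20)(-0.20)] = 0.1150
  C_13 = (-0.10)(-0.20) − (0.80)(-0.20) = 0.1800
  C_21 = −[(-0.25)(0.75) − (0.00)(-0.20)] = 0.1875
  C_22 = (0.85)(0.75) − (0.00)(-0.20) = 0.6375
  C_23 = −[(0.85)(-0.20) − (-0.25)(-0.20)] = 0.2200
  C_31 = (-0.25)(-0.20) − (0.00)(0.80) = 0.0500
  C_32 = −[(0.85)(-0.20) − (0.00)(-0.10)] = 0.1700
  C_33 = (0.85)(0.80) − (-0.25)(-0.10) = 0.6550
det(I−A) = Σ_j (I−A)_1j·C_1j = (0.85)(0.5600) + (-0.25)(0.1150) + (0.00)(0.1800) = 0.44725
adj(I−A) = Cᵀ =
  [ 0.5600   0.1875   0.0500]
  [ 0.1150   0.6375   0.1700]
  [ 0.1800   0.2200   0.6550]
(I − A)⁻¹ = adj(I−A) / det(I−A) ≈
  [   1.2521     0.4192     0.1118]
  [   0.2571     1.4254     0.3801]
  [   0.4025     0.4919     1.4645]
First solve x = (I − A)⁻¹ d = adj(I−A)·d / det(I−A); in particular x_1 = (0.5600·170 + 0.1875·175 + 0.0500·80) / 0.44725 = 132.0125 / 0.44725 ≈ 295.16490.
Intermediate flow from 2 to 1: z_21 = a_21 · x_1 = 0.10 × 132.0125 / 0.44725 = 13.20125 / 0.44725 ≈ 29.516.

z_21 = 29.516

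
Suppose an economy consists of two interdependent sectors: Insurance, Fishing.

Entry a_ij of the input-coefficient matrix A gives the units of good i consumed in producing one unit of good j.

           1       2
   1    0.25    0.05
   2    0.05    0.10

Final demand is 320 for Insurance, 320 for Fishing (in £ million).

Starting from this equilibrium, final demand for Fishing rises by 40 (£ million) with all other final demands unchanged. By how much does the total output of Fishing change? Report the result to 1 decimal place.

I − A =
  [   0.75    -0.05]
  [  -0.05     0.90]
det(I−A) = (0.75)(0.90) − (-0.05)(-0.05) = 0.6725
adj(I−A) = [[0.90, 0.05], [0.05, 0.75]]
(I − A)⁻¹ = adj(I−A) / det(I−A) ≈
  [   1.3383     0.0743]
  [   0.0743     1.1152]
Δx = (I − A)⁻¹ Δd with Δd having +40 in the Fishing component and 0 elsewhere.
So Δx_2 = L_22 · (+40), where L_22 = adj(I−A)_22 / det(I−A) = 0.75 / 0.6725.
Δx_2 = 0.75 × (+40) / 0.6725 = 30.00 / 0.6725 ≈ 44.6.

Δx_2 = 44.6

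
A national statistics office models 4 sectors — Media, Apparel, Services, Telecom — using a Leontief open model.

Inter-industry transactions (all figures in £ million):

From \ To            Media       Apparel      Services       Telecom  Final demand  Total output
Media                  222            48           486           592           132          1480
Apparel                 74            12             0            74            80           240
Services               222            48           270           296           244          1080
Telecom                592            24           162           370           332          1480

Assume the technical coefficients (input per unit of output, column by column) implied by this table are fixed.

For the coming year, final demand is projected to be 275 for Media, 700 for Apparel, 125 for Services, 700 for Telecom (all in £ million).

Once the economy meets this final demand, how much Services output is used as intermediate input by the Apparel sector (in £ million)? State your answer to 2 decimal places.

z_SA = 210.66

Technical coefficients a_ij = z_ij / X_j:
  a_MM = 222/1480 = 0.15, a_AM = 74/1480 = 0.05, a_SM = 222/1480 = 0.15, a_TM = 592/1480 = 0.40
  a_MA = 48/240 = 0.20, a_AA = 12/240 = 0.05, a_SA = 48/240 = 0.20, a_TA = 24/240 = 0.10
  a_MS = 486/1080 = 0.45, a_AS = 0/1080 = 0.00, a_SS = 270/1080 = 0.25, a_TS = 162/1080 = 0.15
  a_MT = 592/1480 = 0.40, a_AT = 74/1480 = 0.05, a_ST = 296/1480 = 0.20, a_TT = 370/1480 = 0.25
I − A =
  [   0.85    -0.20    -0.45    -0.40]
  [  -0.05     0.95     0.00    -0.05]
  [  -0.15    -0.20     0.75    -0.20]
  [  -0.40    -0.10    -0.15     0.75]
Compute the cofactors C_ij = (−1)^(i+j)·(3×3 minor ij) of I−A; the adjugate is their transpose:
adj(I−A) = Cᵀ =
  [ 0.500625   0.225000   0.376875   0.382500]
  [ 0.042750   0.237000   0.035250   0.048000]
  [ 0.194625   0.157000   0.435875   0.230500]
  [ 0.311625   0.183000   0.292875   0.529500]
det(I−A) = Σ_j (I−A)_1j·C_1j = (0.85)(0.500625) + (-0.20)(0.042750) + (-0.45)(0.194625) + (-0.40)(0.311625) = 0.20475
(I − A)⁻¹ = adj(I−A) / det(I−A) ≈
  [   2.4451     1.0989     1.8407     1.8681]
  [   0.2088     1.1575     0.1722     0.2344]
  [   0.9505     0.7668     2.1288     1.1258]
  [   1.5220     0.8938     1.4304     2.5861]
First solve x = (I − A)⁻¹ d = adj(I−A)·d / det(I−A); in particular x_A = (0.042750·275 + 0.237000·700 + 0.035250·125 + 0.048000·700) / 0.20475 = 215.6625 / 0.20475 ≈ 1053.2967.
Intermediate flow from S to A: z_SA = a_SA · x_A = 0.20 × 215.6625 / 0.20475 = 43.1325 / 0.20475 ≈ 210.66.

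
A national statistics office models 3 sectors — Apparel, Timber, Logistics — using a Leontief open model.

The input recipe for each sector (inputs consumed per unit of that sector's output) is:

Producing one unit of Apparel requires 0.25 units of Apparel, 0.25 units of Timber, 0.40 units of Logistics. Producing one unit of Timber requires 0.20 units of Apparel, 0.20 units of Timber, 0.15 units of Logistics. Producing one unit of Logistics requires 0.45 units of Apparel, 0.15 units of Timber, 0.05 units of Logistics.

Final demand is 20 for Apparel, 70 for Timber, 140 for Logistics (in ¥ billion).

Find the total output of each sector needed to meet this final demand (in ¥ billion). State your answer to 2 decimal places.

I − A =
  [   0.75    -0.20    -0.45]
  [  -0.25     0.80    -0.15]
  [  -0.40    -0.15     0.95]
Cofactors of I−A, C_ij = (−1)^(i+j)·(minor ij) (rows/columns in the sector order above):
  C_11 = (0.80)(0.95) − (-0.15)(-0.15) = 0.7375
  C_12 = −[(-0.25)(0.95) − (-0.15)(-0.40)] = 0.2975
  C_13 = (-0.25)(-0.15) − (0.80)(-0.40) = 0.3575
  C_21 = −[(-0.20)(0.95) − (-0.45)(-0.15)] = 0.2575
  C_22 = (0.75)(0.95) − (-0.45)(-0.40) = 0.5325
  C_23 = −[(0.75)(-0.15) − (-0.20)(-0.40)] = 0.1925
  C_31 = (-0.20)(-0.15) − (-0.45)(0.80) = 0.3900
  C_32 = −[(0.75)(-0.15) − (-0.45)(-0.25)] = 0.2250
  C_33 = (0.75)(0.80) − (-0.20)(-0.25) = 0.5500
det(I−A) = Σ_j (I−A)_1j·C_1j = (0.75)(0.7375) + (-0.20)(0.2975) + (-0.45)(0.3575) = 0.33275
adj(I−A) = Cᵀ =
  [ 0.7375   0.2575   0.3900]
  [ 0.2975   0.5325   0.2250]
  [ 0.3575   0.1925   0.5500]
(I − A)⁻¹ = adj(I−A) / det(I−A) ≈
  [   2.2164     0.7739     1.1721]
  [   0.8941     1.6003     0.6762]
  [   1.0744     0.5785     1.6529]
x = (I − A)⁻¹ d = adj(I−A)·d / det(I−A), with det(I−A) = 0.33275:
  x_A = (0.7375·20 + 0.2575·70 + 0.3900·140) / 0.33275 = 87.375 / 0.33275 ≈ 262.58
  x_T = (0.2975·20 + 0.5325·70 + 0.2250·140) / 0.33275 = 74.725 / 0.33275 ≈ 224.57
  x_L = (0.3575·20 + 0.1925·70 + 0.5500·140) / 0.33275 = 97.625 / 0.33275 ≈ 293.39

x_A = 262.58, x_T = 224.57, x_L = 293.39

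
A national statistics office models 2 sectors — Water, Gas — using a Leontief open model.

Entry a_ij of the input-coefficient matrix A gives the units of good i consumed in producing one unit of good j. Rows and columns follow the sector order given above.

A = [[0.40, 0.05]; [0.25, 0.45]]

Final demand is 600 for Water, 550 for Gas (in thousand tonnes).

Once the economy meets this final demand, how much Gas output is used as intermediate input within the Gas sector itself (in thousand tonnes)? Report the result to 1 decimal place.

z_GG = 680.3

I − A =
  [   0.60    -0.05]
  [  -0.25     0.55]
det(I−A) = (0.60)(0.55) − (-0.05)(-0.25) = 0.3175
adj(I−A) = [[0.55, 0.05], [0.25, 0.60]]
(I − A)⁻¹ = adj(I−A) / det(I−A) ≈
  [   1.7323     0.1575]
  [   0.7874     1.8898]
First solve x = (I − A)⁻¹ d = adj(I−A)·d / det(I−A); in particular x_G = (0.25·600 + 0.60·550) / 0.3175 = 480.00 / 0.3175 ≈ 1511.811.
Intermediate flow from G to G: z_GG = a_GG · x_G = 0.45 × 480.00 / 0.3175 = 216.00 / 0.3175 ≈ 680.3.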